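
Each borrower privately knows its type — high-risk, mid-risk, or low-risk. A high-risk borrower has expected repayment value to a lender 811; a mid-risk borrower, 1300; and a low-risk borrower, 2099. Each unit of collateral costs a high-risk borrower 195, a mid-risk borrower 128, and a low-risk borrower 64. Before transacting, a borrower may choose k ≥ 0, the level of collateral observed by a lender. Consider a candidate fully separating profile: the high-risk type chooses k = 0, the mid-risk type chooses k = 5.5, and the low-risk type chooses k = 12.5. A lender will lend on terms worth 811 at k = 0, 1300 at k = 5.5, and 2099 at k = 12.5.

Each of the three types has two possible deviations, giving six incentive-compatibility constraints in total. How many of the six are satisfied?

Mid-risk (own payoff 1300 − 128×5.5 = 596): to k=0 gives 811 → profitable ✗; to k=12.5 gives 2099 − 128×12.5 = 499 → no gain ✓.
Low-risk (own payoff 2099 − 64×12.5 = 1299): to k=0 gives 811 → no gain ✓; to k=5.5 gives 1300 − 64×5.5 = 948 → no gain ✓.
High-risk (own payoff 811): to k=5.5 gives 1300 − 195×5.5 = 227.5 → no gain ✓; to k=12.5 gives 2099 − 195×12.5 = -338.5 → no gain ✓.
5 of the 6 constraints hold; not an equilibrium.

5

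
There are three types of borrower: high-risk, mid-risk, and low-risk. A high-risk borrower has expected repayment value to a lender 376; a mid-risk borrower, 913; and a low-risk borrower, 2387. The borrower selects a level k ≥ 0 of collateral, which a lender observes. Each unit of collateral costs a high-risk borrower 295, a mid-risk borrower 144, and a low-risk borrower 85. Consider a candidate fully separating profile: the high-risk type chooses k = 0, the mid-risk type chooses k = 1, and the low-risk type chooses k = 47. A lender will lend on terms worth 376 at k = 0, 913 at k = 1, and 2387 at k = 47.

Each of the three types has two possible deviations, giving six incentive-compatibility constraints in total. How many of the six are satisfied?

3

Low-risk (own payoff 2387 − 85×47 = -1608): to k=0 gives 376 → profitable ✗; to k=1 gives 913 − 85×1 = 828 → profitable ✗.
Mid-risk (own payoff 913 − 144×1 = 769): to k=0 gives 376 → no gain ✓; to k=47 gives 2387 − 144×47 = -4381 → no gain ✓.
High-risk (own payoff 376): to k=1 gives 913 − 295×1 = 618 → profitable ✗; to k=47 gives 2387 − 295×47 = -11478 → no gain ✓.
3 of the 6 constraints hold; not an equilibrium.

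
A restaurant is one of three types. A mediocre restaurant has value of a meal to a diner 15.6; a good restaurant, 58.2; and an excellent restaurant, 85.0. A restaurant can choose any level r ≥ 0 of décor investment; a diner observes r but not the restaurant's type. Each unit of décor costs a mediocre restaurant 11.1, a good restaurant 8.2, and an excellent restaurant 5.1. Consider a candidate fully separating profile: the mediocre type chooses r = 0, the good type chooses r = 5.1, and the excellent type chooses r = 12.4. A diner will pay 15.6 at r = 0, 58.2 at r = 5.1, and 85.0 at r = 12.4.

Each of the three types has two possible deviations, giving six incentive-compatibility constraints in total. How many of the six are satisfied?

Good (own payoff 58.2 − 8.2×5.1 = 16.38): to r=0 gives 15.6 → no gain ✓; to r=12.4 gives 85.0 − 8.2×12.4 = -16.68 → no gain ✓.
Excellent (own payoff 85.0 − 5.1×12.4 = 21.76): to r=0 gives 15.6 → no gain ✓; to r=5.1 gives 58.2 − 5.1×5.1 = 32.19 → profitable ✗.
Mediocre (own payoff 15.6): to r=5.1 gives 58.2 − 11.1×5.1 = 1.59 → no gain ✓; to r=12.4 gives 85.0 − 11.1×12.4 = -52.64 → no gain ✓.
5 of the 6 constraints hold; not an equilibrium.

5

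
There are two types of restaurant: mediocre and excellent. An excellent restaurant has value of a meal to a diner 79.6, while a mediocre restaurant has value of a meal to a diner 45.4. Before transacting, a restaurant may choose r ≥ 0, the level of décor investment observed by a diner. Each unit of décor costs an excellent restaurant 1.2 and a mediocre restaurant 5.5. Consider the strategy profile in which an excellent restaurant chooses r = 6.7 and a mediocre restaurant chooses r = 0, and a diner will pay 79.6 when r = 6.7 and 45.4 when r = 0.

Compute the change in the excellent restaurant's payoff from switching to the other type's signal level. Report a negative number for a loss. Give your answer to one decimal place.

-26.2

Playing r = 6.7 the excellent restaurant receives 79.6 − 1.2 × 6.7 = 71.56.
Deviating to r = 0 yields 45.4 instead.
Gain from deviating: 45.4 − 71.56 = -26.16, i.e. -26.2 to one decimal place.
The gain is negative, so the excellent type's incentive-compatibility constraint is satisfied.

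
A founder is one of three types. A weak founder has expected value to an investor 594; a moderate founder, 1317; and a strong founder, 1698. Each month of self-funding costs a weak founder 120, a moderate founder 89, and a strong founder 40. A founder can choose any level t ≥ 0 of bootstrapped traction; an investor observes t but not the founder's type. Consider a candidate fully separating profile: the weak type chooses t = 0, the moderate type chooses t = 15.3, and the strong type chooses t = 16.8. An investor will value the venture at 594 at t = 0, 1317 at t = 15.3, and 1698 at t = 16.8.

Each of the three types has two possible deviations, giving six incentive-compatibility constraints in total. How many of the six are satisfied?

Weak (own payoff 594): to t=15.3 gives 1317 − 120×15.3 = -519 → no gain ✓; to t=16.8 gives 1698 − 120×16.8 = -318 → no gain ✓.
Moderate (own payoff 1317 − 89×15.3 = -44.7): to t=0 gives 594 → profitable ✗; to t=16.8 gives 1698 − 89×16.8 = 202.8 → profitable ✗.
Strong (own payoff 1698 − 40×16.8 = 1026): to t=0 gives 594 → no gain ✓; to t=15.3 gives 1317 − 40×15.3 = 705 → no gain ✓.
4 of the 6 constraints hold; not an equilibrium.

4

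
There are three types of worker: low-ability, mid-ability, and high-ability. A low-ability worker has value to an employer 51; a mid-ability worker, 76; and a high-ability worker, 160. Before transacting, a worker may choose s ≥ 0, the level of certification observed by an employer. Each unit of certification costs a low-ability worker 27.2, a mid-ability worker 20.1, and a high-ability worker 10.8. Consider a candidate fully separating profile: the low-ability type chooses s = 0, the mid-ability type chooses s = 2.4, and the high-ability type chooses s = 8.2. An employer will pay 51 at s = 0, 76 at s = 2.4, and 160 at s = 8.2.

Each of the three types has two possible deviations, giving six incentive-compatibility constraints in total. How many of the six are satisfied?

5

Low-ability (own payoff 51): to s=2.4 gives 76 − 27.2×2.4 = 10.72 → no gain ✓; to s=8.2 gives 160 − 27.2×8.2 = -63.04 → no gain ✓.
Mid-ability (own payoff 76 − 20.1×2.4 = 27.76): to s=0 gives 51 → profitable ✗; to s=8.2 gives 160 − 20.1×8.2 = -4.82 → no gain ✓.
High-ability (own payoff 160 − 10.8×8.2 = 71.44): to s=0 gives 51 → no gain ✓; to s=2.4 gives 76 − 10.8×2.4 = 50.08 → no gain ✓.
5 of the 6 constraints hold; not an equilibrium.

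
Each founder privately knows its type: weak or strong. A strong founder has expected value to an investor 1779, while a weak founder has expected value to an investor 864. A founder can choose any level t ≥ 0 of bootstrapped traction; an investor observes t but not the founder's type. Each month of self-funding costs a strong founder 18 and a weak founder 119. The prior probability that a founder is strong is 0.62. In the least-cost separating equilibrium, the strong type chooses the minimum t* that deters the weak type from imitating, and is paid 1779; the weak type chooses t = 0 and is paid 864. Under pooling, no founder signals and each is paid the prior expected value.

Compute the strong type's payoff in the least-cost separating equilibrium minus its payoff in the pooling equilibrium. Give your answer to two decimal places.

209.30

Least-cost separating signal: t* solves 864 = 1779 − 119·t*, so t* = (1779 − 864)/119 ≈ 7.6891.
Strong type's separating payoff: 1779 − 18 × t* = 1779 − 18 × (1779 − 864)/119 = 1779 − 16470/119 ≈ 1640.5966.
Pooling payoff: 0.62 × 1779 + 0.38 × 864 = 1431.3.
Difference: 1640.5966 − 1431.3 = 209.2966, i.e. 209.30 to two decimal places.
The strong type prefers to separate.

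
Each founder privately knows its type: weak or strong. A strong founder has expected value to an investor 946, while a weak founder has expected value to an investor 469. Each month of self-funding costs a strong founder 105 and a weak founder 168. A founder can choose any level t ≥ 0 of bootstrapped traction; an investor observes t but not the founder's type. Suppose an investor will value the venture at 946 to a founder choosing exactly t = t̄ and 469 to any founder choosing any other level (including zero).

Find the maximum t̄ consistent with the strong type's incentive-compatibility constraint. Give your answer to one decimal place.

4.5

Choosing t̄ yields the strong type 946 − 105·t̄; choosing zero yields 469.
The strong type is indifferent at 946 − 105·t̄ = 469, i.e. t̄ = (946 − 469) / 105 ≈ 4.5.
For any t̄ above 4.5 the strong type would rather pool at zero, so separation collapses.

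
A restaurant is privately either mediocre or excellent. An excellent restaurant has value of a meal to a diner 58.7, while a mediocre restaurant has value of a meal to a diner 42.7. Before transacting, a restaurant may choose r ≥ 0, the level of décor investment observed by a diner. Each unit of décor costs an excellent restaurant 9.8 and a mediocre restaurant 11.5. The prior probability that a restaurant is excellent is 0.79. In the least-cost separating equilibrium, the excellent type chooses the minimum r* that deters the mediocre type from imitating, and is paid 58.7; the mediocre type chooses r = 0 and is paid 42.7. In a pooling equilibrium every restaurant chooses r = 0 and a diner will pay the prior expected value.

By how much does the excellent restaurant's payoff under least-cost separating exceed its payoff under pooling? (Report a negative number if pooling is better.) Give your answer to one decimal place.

-10.3

Least-cost separating signal: r* solves 42.7 = 58.7 − 11.5·r*, so r* = (58.7 − 42.7)/11.5 ≈ 1.3913.
Excellent type's separating payoff: 58.7 − 9.8 × r* = 58.7 − 9.8 × (58.7 − 42.7)/11.5 = 58.7 − 156.8/11.5 ≈ 45.065.
Pooling payoff: 0.79 × 58.7 + 0.21 × 42.7 = 55.34.
Difference: 45.065 − 55.34 = -10.275, i.e. -10.3 to one decimal place.
The excellent type would prefer the pooling outcome.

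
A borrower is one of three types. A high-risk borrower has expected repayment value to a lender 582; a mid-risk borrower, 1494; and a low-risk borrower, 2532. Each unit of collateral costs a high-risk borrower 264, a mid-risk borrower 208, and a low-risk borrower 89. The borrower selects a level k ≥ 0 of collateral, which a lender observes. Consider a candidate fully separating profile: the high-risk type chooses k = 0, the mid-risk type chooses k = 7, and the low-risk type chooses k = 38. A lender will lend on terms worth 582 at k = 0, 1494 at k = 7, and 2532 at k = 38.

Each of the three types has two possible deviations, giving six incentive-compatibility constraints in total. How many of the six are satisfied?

High-risk (own payoff 582): to k=7 gives 1494 − 264×7 = -354 → no gain ✓; to k=38 gives 2532 − 264×38 = -7500 → no gain ✓.
Mid-risk (own payoff 1494 − 208×7 = 38): to k=0 gives 582 → profitable ✗; to k=38 gives 2532 − 208×38 = -5372 → no gain ✓.
Low-risk (own payoff 2532 − 89×38 = -850): to k=0 gives 582 → profitable ✗; to k=7 gives 1494 − 89×7 = 871 → profitable ✗.
3 of the 6 constraints hold; not an equilibrium.

3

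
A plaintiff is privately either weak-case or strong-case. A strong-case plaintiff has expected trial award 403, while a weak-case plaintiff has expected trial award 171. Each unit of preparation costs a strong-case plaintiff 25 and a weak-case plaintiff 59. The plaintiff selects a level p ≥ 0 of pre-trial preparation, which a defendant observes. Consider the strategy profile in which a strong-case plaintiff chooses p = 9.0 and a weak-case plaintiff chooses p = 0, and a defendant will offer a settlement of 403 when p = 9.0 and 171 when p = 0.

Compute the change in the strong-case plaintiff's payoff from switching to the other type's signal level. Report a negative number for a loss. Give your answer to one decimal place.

Playing p = 9.0 the strong-case plaintiff receives 403 − 25 × 9.0 = 178.
Deviating to p = 0 yields 171 instead.
Gain from deviating: 171 − 178 = -7.0.
The gain is negative, so the strong-case type's incentive-compatibility constraint is satisfied.

-7.0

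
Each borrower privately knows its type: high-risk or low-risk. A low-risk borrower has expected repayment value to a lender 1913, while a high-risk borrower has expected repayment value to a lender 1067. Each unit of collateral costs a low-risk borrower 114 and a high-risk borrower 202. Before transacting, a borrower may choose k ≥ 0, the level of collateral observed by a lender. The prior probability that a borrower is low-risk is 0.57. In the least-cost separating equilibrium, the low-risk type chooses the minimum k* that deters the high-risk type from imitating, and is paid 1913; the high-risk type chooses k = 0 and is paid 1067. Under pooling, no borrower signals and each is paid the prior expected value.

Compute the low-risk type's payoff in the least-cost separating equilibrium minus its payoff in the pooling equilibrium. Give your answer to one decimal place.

Least-cost separating signal: k* solves 1067 = 1913 − 202·k*, so k* = (1913 − 1067)/202 ≈ 4.1881.
Low-risk type's separating payoff: 1913 − 114 × k* = 1913 − 114 × (1913 − 1067)/202 = 1913 − 96444/202 ≈ 1435.554.
Pooling payoff: 0.57 × 1913 + 0.43 × 1067 = 1549.22.
Difference: 1435.554 − 1549.22 = -113.666, i.e. -113.7 to one decimal place.
The low-risk type would prefer the pooling outcome.

-113.7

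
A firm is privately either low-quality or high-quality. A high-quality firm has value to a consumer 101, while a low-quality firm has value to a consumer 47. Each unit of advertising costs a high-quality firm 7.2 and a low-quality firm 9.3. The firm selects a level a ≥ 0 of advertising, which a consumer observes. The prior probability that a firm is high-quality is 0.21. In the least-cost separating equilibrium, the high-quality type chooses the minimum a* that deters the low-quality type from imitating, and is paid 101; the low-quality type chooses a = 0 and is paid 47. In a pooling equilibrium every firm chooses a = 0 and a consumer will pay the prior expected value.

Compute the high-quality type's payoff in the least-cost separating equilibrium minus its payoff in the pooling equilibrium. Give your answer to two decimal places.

0.85

Least-cost separating signal: a* solves 47 = 101 − 9.3·a*, so a* = (101 − 47)/9.3 ≈ 5.8065.
High-quality type's separating payoff: 101 − 7.2 × a* = 101 − 7.2 × (101 − 47)/9.3 = 101 − 388.8/9.3 ≈ 59.1935.
Pooling payoff: 0.21 × 101 + 0.79 × 47 = 58.34.
Difference: 59.1935 − 58.34 = 0.8535, i.e. 0.85 to two decimal places.
The high-quality type prefers to separate.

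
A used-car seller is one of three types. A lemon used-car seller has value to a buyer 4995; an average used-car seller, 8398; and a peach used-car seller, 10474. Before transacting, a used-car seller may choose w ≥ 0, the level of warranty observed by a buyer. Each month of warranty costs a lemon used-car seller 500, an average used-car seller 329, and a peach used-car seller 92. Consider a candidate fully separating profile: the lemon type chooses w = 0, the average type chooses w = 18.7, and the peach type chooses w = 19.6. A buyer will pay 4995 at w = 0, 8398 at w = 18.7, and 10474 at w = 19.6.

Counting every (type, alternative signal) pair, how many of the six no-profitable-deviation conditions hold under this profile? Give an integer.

4

Peach (own payoff 10474 − 92×19.6 = 8670.8): to w=0 gives 4995 → no gain ✓; to w=18.7 gives 8398 − 92×18.7 = 6677.6 → no gain ✓.
Lemon (own payoff 4995): to w=18.7 gives 8398 − 500×18.7 = -952 → no gain ✓; to w=19.6 gives 10474 − 500×19.6 = 674 → no gain ✓.
Average (own payoff 8398 − 329×18.7 = 2245.7): to w=0 gives 4995 → profitable ✗; to w=19.6 gives 10474 − 329×19.6 = 4025.6 → profitable ✗.
4 of the 6 constraints hold; not an equilibrium.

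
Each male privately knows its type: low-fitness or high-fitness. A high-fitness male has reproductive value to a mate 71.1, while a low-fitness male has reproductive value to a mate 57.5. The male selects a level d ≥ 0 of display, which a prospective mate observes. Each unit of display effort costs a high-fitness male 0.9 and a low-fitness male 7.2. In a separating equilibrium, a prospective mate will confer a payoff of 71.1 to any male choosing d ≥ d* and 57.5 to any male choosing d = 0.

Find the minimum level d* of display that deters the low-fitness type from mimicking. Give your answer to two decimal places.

1.89

A low-fitness male choosing d = 0 receives 57.5.
Imitating at d* instead would pay 71.1 at cost 7.2·d*, netting 71.1 − 7.2·d*.
Indifference: 57.5 = 71.1 − 7.2·d*, so d* = (71.1 − 57.5) / 7.2 ≈ 1.89.
This is the low-fitness type's binding incentive-compatibility constraint; any d ≥ 1.89 sustains separation on that side.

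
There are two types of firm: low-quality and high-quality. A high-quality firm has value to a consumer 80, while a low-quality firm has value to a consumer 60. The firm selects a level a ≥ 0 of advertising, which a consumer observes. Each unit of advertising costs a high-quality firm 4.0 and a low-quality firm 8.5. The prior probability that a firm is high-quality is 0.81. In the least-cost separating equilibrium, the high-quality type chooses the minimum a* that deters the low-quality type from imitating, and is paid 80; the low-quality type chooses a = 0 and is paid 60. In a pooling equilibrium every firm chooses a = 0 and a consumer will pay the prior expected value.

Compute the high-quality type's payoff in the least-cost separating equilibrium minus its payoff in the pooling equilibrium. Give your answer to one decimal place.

Least-cost separating signal: a* solves 60 = 80 − 8.5·a*, so a* = (80 − 60)/8.5 ≈ 2.3529.
High-quality type's separating payoff: 80 − 4.0 × a* = 80 − 4.0 × (80 − 60)/8.5 = 80 − 80/8.5 ≈ 70.588.
Pooling payoff: 0.81 × 80 + 0.19 × 60 = 76.2.
Difference: 70.588 − 76.2 = -5.612, i.e. -5.6 to one decimal place.
The high-quality type would prefer the pooling outcome.

-5.6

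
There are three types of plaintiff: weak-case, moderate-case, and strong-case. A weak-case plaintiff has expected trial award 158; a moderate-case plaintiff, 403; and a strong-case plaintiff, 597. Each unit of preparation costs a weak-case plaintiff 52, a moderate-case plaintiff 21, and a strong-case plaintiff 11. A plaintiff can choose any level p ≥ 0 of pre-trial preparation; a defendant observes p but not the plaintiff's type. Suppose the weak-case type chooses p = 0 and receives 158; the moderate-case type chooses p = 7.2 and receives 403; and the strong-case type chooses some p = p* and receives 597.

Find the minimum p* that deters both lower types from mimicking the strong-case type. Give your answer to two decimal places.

16.44

Weak-case type (on-path payoff 158) won't mimic when 158 ≥ 597 − 52·p*, i.e. p* ≥ 8.44.
Moderate-case type (on-path payoff 403 − 21×7.2 = 251.8) won't mimic when 251.8 ≥ 597 − 21·p*, i.e. p* ≥ 16.44.
Both must hold, so p* = max(8.44, 16.44) = 16.44. The moderate-case type's constraint binds.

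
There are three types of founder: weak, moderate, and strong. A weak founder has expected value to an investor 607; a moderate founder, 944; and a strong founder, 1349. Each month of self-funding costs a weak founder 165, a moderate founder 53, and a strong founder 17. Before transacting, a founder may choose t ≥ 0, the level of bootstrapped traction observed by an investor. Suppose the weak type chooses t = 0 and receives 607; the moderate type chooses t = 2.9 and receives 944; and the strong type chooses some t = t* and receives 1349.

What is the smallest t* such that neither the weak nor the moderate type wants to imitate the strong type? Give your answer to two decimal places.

Weak type (on-path payoff 607) won't mimic when 607 ≥ 1349 − 165·t*, i.e. t* ≥ 4.50.
Moderate type (on-path payoff 944 − 53×2.9 = 790.3) won't mimic when 790.3 ≥ 1349 − 53·t*, i.e. t* ≥ 10.54.
Both must hold, so t* = max(4.50, 10.54) = 10.54. The moderate type's constraint binds.

10.54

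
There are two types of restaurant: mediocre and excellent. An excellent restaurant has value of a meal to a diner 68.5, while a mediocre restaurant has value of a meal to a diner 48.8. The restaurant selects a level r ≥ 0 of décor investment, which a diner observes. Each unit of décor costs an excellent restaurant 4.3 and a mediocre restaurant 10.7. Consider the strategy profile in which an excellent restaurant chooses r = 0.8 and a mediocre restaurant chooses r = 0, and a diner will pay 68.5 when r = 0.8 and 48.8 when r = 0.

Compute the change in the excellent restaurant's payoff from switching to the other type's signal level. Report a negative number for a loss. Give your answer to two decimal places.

-16.26

Playing r = 0.8 the excellent restaurant receives 68.5 − 4.3 × 0.8 = 65.06.
Deviating to r = 0 yields 48.8 instead.
Gain from deviating: 48.8 − 65.06 = -16.26.
The gain is negative, so the excellent type's incentive-compatibility constraint is satisfied.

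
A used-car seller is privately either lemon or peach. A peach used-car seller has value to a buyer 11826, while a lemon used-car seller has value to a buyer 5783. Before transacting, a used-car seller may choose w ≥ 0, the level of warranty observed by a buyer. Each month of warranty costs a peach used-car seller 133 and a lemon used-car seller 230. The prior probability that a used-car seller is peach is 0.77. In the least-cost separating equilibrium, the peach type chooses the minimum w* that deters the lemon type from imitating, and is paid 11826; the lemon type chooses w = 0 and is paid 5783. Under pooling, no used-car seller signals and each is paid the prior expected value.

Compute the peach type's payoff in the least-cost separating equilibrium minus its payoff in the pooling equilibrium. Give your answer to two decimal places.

-2104.54

Least-cost separating signal: w* solves 5783 = 11826 − 230·w*, so w* = (11826 − 5783)/230 ≈ 26.2739.
Peach type's separating payoff: 11826 − 133 × w* = 11826 − 133 × (11826 − 5783)/230 = 11826 − 803719/230 ≈ 8331.5696.
Pooling payoff: 0.77 × 11826 + 0.23 × 5783 = 10436.11.
Difference: 8331.5696 − 10436.11 = -2104.5404, i.e. -2104.54 to two decimal places.
The peach type would prefer the pooling outcome.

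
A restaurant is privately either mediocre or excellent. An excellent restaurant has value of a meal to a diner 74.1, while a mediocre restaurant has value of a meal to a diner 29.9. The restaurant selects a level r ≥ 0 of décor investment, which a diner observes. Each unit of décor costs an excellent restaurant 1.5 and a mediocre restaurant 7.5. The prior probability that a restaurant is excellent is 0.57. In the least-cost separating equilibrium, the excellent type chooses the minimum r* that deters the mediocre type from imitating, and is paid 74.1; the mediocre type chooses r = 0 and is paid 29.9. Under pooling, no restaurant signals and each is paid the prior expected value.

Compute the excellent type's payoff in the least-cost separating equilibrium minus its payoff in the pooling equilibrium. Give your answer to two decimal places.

Least-cost separating signal: r* solves 29.9 = 74.1 − 7.5·r*, so r* = (74.1 − 29.9)/7.5 ≈ 5.8933.
Excellent type's separating payoff: 74.1 − 1.5 × r* = 74.1 − 1.5 × (74.1 − 29.9)/7.5 = 74.1 − 66.3/7.5 = 65.26.
Pooling payoff: 0.57 × 74.1 + 0.43 × 29.9 = 55.094.
Difference: 65.26 − 55.094 = 10.166, i.e. 10.17 to two decimal places.
The excellent type prefers to separate.

10.17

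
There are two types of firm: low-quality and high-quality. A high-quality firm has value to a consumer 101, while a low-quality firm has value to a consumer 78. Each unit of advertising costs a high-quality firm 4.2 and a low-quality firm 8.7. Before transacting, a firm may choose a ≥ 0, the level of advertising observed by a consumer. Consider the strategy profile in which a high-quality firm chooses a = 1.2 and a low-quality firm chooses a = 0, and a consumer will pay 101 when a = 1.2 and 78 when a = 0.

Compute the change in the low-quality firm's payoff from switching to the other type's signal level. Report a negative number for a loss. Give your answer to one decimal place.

Playing a = 0 the low-quality firm receives 78.
Deviating to a = 1.2 brings payment 101 at cost 8.7 × 1.2 = 10.44, netting 90.56.
Gain from deviating: 90.56 − 78 = 12.56, i.e. 12.6 to one decimal place.
The gain is positive, so the low-quality type's incentive-compatibility constraint is violated — this profile is not a separating equilibrium.

12.6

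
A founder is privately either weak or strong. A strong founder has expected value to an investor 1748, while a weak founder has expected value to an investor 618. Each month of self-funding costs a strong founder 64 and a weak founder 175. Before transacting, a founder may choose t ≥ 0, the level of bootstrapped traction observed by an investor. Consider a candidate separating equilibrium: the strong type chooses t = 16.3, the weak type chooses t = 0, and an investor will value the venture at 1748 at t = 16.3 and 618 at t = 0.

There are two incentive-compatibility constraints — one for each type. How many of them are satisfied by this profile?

Strong type: signal → 1748 − 64 × 16.3 = 704.8; deviate to 0 → 618. IC holds (704.8 ≥ 618).
Weak type: stay at 0 → 618; mimic → 1748 − 175 × 16.3 = -1104.5. IC holds (618 ≥ -1104.5).
2 of 2 constraints hold, so this is a separating equilibrium.

2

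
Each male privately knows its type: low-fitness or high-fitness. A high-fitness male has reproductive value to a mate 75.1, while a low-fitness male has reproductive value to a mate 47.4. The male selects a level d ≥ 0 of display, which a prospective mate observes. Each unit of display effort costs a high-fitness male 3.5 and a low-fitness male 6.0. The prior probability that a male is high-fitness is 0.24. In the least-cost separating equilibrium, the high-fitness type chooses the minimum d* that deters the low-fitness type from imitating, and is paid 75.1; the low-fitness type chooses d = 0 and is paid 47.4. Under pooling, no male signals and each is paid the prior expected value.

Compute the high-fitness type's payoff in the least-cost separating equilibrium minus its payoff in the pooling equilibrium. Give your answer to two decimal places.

Least-cost separating signal: d* solves 47.4 = 75.1 − 6.0·d*, so d* = (75.1 − 47.4)/6.0 ≈ 4.6167.
High-fitness type's separating payoff: 75.1 − 3.5 × d* = 75.1 − 3.5 × (75.1 − 47.4)/6.0 = 75.1 − 96.95/6.0 ≈ 58.9417.
Pooling payoff: 0.24 × 75.1 + 0.76 × 47.4 = 54.048.
Difference: 58.9417 − 54.048 = 4.8937, i.e. 4.89 to two decimal places.
The high-fitness type prefers to separate.

4.89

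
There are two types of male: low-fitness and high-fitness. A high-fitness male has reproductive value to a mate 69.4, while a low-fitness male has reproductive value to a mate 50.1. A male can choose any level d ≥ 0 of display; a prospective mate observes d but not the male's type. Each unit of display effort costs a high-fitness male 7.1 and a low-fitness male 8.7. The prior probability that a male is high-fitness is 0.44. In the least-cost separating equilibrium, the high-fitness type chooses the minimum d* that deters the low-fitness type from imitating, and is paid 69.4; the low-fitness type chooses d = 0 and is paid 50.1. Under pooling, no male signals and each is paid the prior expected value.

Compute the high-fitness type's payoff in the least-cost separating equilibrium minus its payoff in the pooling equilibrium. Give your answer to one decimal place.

-4.9

Least-cost separating signal: d* solves 50.1 = 69.4 − 8.7·d*, so d* = (69.4 − 50.1)/8.7 ≈ 2.2184.
High-fitness type's separating payoff: 69.4 − 7.1 × d* = 69.4 − 7.1 × (69.4 − 50.1)/8.7 = 69.4 − 137.03/8.7 ≈ 53.649.
Pooling payoff: 0.44 × 69.4 + 0.56 × 50.1 = 58.592.
Difference: 53.649 − 58.592 = -4.943, i.e. -4.9 to one decimal place.
The high-fitness type would prefer the pooling outcome.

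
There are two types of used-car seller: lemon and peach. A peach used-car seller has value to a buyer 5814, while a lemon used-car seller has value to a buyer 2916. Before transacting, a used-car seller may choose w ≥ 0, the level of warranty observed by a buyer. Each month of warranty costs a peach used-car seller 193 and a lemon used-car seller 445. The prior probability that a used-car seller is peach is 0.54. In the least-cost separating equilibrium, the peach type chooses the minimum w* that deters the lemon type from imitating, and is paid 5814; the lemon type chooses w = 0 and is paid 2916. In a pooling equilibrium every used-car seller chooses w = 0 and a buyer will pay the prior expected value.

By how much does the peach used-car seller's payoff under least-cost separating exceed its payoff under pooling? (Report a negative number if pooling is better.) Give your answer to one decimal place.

Least-cost separating signal: w* solves 2916 = 5814 − 445·w*, so w* = (5814 − 2916)/445 ≈ 6.5124.
Peach type's separating payoff: 5814 − 193 × w* = 5814 − 193 × (5814 − 2916)/445 = 5814 − 559314/445 ≈ 4557.115.
Pooling payoff: 0.54 × 5814 + 0.46 × 2916 = 4480.92.
Difference: 4557.115 − 4480.92 = 76.195, i.e. 76.2 to one decimal place.
The peach type prefers to separate.

76.2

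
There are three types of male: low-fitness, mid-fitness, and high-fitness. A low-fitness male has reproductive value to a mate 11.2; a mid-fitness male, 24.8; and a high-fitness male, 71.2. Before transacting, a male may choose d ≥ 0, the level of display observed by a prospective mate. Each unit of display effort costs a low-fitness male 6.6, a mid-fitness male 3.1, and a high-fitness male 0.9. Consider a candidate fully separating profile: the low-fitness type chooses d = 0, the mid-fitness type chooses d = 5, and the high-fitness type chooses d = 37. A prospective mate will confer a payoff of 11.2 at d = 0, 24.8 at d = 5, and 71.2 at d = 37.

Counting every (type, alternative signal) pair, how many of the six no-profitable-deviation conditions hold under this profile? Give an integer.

High-fitness (own payoff 71.2 − 0.9×37 = 37.9): to d=0 gives 11.2 → no gain ✓; to d=5 gives 24.8 − 0.9×5 = 20.3 → no gain ✓.
Mid-fitness (own payoff 24.8 − 3.1×5 = 9.3): to d=0 gives 11.2 → profitable ✗; to d=37 gives 71.2 − 3.1×37 = -43.5 → no gain ✓.
Low-fitness (own payoff 11.2): to d=5 gives 24.8 − 6.6×5 = -8.2 → no gain ✓; to d=37 gives 71.2 − 6.6×37 = -173 → no gain ✓.
5 of the 6 constraints hold; not an equilibrium.

5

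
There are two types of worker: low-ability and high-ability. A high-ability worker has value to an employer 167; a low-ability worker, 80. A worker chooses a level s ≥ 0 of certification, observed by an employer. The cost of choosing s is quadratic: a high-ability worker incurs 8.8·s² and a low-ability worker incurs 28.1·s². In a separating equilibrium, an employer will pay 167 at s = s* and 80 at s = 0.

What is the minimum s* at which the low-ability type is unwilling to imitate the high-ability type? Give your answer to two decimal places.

1.76

The low-ability type at s = 0 receives 80; imitating at s* yields 167 − 28.1·s*².
Indifference: 80 = 167 − 28.1·s*², so s*² = (167 − 80) / 28.1 ≈ 3.0961.
s* = √3.0961 ≈ 1.76.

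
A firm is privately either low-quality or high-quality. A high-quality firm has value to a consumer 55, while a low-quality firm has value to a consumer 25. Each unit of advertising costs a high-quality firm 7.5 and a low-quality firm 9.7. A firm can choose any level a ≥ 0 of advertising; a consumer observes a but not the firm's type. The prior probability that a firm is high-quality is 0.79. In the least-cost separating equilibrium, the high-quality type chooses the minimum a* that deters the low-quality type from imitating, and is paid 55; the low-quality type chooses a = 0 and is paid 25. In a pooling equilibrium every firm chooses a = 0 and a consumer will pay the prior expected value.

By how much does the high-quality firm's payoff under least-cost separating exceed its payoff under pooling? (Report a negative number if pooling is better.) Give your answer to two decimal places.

-16.90

Least-cost separating signal: a* solves 25 = 55 − 9.7·a*, so a* = (55 − 25)/9.7 ≈ 3.0928.
High-quality type's separating payoff: 55 − 7.5 × a* = 55 − 7.5 × (55 − 25)/9.7 = 55 − 225/9.7 ≈ 31.8041.
Pooling payoff: 0.79 × 55 + 0.21 × 25 = 48.7.
Difference: 31.8041 − 48.7 = -16.8959, i.e. -16.90 to two decimal places.
The high-quality type would prefer the pooling outcome.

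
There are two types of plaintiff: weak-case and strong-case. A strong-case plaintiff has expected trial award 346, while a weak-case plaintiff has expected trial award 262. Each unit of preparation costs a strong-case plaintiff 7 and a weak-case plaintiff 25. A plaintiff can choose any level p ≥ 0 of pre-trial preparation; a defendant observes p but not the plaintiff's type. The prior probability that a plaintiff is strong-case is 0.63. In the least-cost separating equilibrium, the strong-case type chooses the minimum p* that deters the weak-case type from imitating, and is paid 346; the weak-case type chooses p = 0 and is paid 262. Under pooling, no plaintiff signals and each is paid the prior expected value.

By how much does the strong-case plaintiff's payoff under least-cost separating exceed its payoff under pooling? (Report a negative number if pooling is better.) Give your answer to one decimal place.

7.6

Least-cost separating signal: p* solves 262 = 346 − 25·p*, so p* = (346 − 262)/25 = 3.36.
Strong-case type's separating payoff: 346 − 7 × p* = 346 − 7 × (346 − 262)/25 = 346 − 588/25 = 322.48.
Pooling payoff: 0.63 × 346 + 0.37 × 262 = 314.92.
Difference: 322.48 − 314.92 = 7.56, i.e. 7.6 to one decimal place.
The strong-case type prefers to separate.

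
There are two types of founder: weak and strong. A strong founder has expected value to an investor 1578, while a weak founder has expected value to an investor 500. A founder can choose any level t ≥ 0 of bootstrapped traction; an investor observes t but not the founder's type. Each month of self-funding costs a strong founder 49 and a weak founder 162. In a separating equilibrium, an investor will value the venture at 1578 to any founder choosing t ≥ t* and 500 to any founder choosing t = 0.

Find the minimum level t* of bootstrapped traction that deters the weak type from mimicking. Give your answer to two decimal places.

6.65

A weak founder choosing t = 0 receives 500.
Imitating at t* instead would pay 1578 at cost 162·t*, netting 1578 − 162·t*.
Indifference: 500 = 1578 − 162·t*, so t* = (1578 − 500) / 162 ≈ 6.65.
This is the weak type's binding incentive-compatibility constraint; any t ≥ 6.65 sustains separation on that side.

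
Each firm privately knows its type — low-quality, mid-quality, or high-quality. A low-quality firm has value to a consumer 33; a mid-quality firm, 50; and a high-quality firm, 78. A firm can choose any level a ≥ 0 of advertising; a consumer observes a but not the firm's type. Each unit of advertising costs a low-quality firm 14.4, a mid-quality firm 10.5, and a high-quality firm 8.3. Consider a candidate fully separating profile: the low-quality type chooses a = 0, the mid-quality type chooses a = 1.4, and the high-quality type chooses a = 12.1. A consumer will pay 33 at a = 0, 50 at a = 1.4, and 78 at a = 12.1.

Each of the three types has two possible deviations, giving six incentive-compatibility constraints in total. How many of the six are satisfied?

Mid-quality (own payoff 50 − 10.5×1.4 = 35.3): to a=0 gives 33 → no gain ✓; to a=12.1 gives 78 − 10.5×12.1 = -49.05 → no gain ✓.
Low-quality (own payoff 33): to a=1.4 gives 50 − 14.4×1.4 = 29.84 → no gain ✓; to a=12.1 gives 78 − 14.4×12.1 = -96.24 → no gain ✓.
High-quality (own payoff 78 − 8.3×12.1 = -22.43): to a=0 gives 33 → profitable ✗; to a=1.4 gives 50 − 8.3×1.4 = 38.38 → profitable ✗.
4 of the 6 constraints hold; not an equilibrium.

4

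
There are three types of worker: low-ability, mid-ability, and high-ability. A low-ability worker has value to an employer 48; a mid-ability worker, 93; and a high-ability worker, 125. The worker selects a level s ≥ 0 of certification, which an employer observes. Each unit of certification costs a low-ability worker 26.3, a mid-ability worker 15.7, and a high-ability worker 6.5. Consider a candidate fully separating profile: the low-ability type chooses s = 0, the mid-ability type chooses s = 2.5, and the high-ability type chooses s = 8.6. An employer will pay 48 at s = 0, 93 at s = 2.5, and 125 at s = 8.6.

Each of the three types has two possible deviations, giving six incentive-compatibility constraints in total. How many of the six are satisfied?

5

Low-ability (own payoff 48): to s=2.5 gives 93 − 26.3×2.5 = 27.25 → no gain ✓; to s=8.6 gives 125 − 26.3×8.6 = -101.18 → no gain ✓.
High-ability (own payoff 125 − 6.5×8.6 = 69.1): to s=0 gives 48 → no gain ✓; to s=2.5 gives 93 − 6.5×2.5 = 76.75 → profitable ✗.
Mid-ability (own payoff 93 − 15.7×2.5 = 53.75): to s=0 gives 48 → no gain ✓; to s=8.6 gives 125 − 15.7×8.6 = -10.02 → no gain ✓.
5 of the 6 constraints hold; not an equilibrium.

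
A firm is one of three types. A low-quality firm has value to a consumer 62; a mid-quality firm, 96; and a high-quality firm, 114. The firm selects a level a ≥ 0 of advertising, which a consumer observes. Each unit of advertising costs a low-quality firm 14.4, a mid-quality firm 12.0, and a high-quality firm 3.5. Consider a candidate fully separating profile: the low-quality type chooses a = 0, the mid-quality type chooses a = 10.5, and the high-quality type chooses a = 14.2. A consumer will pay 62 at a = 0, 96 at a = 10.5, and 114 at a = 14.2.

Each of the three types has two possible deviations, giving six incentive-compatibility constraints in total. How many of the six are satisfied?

Low-quality (own payoff 62): to a=10.5 gives 96 − 14.4×10.5 = -55.2 → no gain ✓; to a=14.2 gives 114 − 14.4×14.2 = -90.48 → no gain ✓.
High-quality (own payoff 114 − 3.5×14.2 = 64.3): to a=0 gives 62 → no gain ✓; to a=10.5 gives 96 − 3.5×10.5 = 59.25 → no gain ✓.
Mid-quality (own payoff 96 − 12.0×10.5 = -30): to a=0 gives 62 → profitable ✗; to a=14.2 gives 114 − 12.0×14.2 = -56.4 → no gain ✓.
5 of the 6 constraints hold; not an equilibrium.

5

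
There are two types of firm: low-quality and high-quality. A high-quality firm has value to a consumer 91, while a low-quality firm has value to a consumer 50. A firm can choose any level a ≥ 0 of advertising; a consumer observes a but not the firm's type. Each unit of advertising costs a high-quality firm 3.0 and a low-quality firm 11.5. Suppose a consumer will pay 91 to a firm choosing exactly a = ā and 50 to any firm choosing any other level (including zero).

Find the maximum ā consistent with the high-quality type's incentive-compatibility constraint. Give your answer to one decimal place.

13.7

Choosing ā yields the high-quality type 91 − 3.0·ā; choosing zero yields 50.
The high-quality type is indifferent at 91 − 3.0·ā = 50, i.e. ā = (91 − 50) / 3.0 ≈ 13.7.
For any ā above 13.7 the high-quality type would rather pool at zero, so separation collapses.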